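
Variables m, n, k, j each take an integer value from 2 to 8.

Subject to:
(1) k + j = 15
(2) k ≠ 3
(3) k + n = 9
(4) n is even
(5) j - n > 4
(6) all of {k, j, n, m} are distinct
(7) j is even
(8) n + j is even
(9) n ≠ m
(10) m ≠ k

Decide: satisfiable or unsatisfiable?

Satisfiable

Take m = 6, n = 2, k = 7, j = 8. Then constraint 1: k + j = 15; constraint 3: k + n = 9, and every other listed constraint is also met.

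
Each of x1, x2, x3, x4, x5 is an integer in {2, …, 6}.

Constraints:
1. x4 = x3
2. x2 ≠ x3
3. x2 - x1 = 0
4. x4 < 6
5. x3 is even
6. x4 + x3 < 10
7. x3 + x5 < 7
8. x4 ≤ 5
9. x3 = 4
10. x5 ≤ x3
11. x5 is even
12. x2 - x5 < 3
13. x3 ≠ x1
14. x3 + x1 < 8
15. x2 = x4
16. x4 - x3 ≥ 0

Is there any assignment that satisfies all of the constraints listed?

From constraints 1 and 15, x2 = x4 = x3, so x2 = x3. But constraint 2 says x2 ≠ x3. Contradiction.

Unsatisfiable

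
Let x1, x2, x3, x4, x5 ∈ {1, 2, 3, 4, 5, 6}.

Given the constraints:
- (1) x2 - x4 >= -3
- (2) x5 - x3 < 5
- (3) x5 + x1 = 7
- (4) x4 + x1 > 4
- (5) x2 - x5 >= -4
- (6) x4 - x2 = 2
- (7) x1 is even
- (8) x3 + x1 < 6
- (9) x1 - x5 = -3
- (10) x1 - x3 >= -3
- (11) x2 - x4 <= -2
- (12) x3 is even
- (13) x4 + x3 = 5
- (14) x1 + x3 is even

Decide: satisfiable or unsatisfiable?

Try x1 = 2, x2 = 1, x3 = 2, x4 = 3, x5 = 5.
Check constraint 1: x2 - x4 = -2; constraint 2: x5 - x3 = 3; constraint 3: x5 + x1 = 7. The remaining constraints are straightforward to verify.

Satisfiable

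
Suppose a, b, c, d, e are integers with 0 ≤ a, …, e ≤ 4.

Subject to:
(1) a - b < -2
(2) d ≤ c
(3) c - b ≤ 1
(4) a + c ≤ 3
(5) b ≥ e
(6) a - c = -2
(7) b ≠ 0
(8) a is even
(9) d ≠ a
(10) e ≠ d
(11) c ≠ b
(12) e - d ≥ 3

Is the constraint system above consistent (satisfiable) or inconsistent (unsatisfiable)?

Setting (a, b, c, d, e) = (0, 4, 2, 1, 4) satisfies everything: constraint 1: a - b = -4; constraint 3: c - b = -2, and the others follow.

Satisfiable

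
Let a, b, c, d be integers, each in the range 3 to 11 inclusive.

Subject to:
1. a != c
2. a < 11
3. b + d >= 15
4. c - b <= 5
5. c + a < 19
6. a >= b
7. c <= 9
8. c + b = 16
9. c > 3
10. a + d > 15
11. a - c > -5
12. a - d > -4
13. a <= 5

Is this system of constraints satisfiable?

Unsatisfiable

From constraint 7: c ≤ 9. From constraints 6 and 13: b ≤ a ≤ 5. Hence c + b ≤ 14. But constraint 8 requires c + b = 16, and 16 > 14. Contradiction.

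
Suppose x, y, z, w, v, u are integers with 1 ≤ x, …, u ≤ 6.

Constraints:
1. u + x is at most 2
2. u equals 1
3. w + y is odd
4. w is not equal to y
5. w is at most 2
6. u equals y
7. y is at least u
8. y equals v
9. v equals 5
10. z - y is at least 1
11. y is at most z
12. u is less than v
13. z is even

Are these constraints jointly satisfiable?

Constraint 2 fixes u = 1 and constraint 9 fixes v = 5. Constraints 6 and 8 give u = y = v, so u = v. But 1 ≠ 5 — contradiction.

Unsatisfiable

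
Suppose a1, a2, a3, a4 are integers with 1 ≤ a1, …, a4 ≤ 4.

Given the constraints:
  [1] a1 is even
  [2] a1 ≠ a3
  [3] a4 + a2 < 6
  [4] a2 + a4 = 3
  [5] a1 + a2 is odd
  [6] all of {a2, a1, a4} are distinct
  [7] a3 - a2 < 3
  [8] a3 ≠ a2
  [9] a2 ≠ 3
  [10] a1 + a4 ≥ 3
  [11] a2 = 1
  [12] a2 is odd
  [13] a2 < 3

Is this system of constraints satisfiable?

Setting (a1, a2, a3, a4) = (4, 1, 2, 2) satisfies everything: constraint 3: a4 + a2 = 3; constraint 4: a2 + a4 = 3, and the others follow.

Satisfiable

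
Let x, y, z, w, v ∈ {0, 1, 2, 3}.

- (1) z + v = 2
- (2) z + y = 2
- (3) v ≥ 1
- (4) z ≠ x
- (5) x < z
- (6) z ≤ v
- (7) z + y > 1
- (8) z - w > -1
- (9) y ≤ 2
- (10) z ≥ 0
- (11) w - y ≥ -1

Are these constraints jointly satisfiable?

One satisfying assignment is x = 0, y = 1, z = 1, w = 1, v = 1.
For the less obvious constraints — constraint 1: z + v = 2; constraint 2: z + y = 2; constraint 7: z + y = 2 — and the others hold by inspection.

Satisfiable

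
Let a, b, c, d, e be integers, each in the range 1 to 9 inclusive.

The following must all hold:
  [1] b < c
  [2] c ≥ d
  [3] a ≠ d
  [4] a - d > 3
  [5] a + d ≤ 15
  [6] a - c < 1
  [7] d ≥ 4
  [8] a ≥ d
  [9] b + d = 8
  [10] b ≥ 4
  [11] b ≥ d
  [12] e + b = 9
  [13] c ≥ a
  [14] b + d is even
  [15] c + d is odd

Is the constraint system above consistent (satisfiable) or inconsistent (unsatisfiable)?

The assignment a = 9, b = 4, c = 9, d = 4, e = 5 works:
  constraint 4 holds since a - d = 5.
  constraint 5 holds since a + d = 13.
  constraint 6 holds since a - c = 0.
The rest check out directly.

Satisfiable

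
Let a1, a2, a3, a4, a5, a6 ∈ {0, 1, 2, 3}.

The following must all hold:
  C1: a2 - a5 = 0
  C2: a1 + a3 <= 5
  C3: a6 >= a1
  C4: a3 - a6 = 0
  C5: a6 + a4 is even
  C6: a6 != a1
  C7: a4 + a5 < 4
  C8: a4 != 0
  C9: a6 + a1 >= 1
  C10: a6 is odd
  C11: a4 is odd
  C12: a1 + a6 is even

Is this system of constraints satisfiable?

Setting (a1, a2, a3, a4, a5, a6) = (1, 1, 3, 1, 1, 3) satisfies everything: constraint 1: a2 - a5 = 0; constraint 2: a1 + a3 = 4, and the others follow.

Satisfiable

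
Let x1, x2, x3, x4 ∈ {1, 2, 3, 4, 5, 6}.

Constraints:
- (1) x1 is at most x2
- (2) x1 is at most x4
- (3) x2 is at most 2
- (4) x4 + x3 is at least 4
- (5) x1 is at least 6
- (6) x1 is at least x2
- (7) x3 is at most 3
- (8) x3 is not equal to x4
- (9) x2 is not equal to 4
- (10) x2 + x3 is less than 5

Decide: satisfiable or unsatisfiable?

Unsatisfiable

From constraints 1 and 5: x2 ≥ x1 and x1 ≥ 6, so x2 ≥ 6. From constraint 3: x2 ≤ 2. But 2 < 6, so no value of x2 works.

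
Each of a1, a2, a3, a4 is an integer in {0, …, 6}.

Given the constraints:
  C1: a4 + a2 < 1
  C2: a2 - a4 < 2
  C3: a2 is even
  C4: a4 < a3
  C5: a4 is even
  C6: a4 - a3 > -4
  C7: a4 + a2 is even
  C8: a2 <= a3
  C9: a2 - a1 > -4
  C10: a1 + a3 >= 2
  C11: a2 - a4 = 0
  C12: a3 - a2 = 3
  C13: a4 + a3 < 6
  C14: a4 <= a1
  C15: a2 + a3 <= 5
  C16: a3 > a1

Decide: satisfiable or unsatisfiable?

Satisfiable

Setting (a1, a2, a3, a4) = (1, 0, 3, 0) satisfies everything: constraint 1: a4 + a2 = 0; constraint 2: a2 - a4 = 0; constraint 6: a4 - a3 = -3, and the others follow.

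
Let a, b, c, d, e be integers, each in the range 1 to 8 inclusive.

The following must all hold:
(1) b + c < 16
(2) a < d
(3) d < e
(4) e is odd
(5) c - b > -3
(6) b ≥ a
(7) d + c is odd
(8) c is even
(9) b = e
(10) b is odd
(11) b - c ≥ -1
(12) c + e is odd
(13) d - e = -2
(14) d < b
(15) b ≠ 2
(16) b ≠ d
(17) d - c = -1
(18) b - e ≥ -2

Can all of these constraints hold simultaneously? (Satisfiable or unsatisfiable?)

Take a = 1, b = 7, c = 6, d = 5, e = 7. Then constraint 1: b + c = 13; constraint 5: c - b = -1; constraint 11: b - c = 1, and every other listed constraint is also met.

Satisfiable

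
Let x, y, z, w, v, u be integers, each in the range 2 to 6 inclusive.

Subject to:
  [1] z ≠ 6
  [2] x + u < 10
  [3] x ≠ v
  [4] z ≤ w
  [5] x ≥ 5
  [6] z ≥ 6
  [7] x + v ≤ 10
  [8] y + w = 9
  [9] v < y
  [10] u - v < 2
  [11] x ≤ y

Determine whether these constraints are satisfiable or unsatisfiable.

From constraints 5 and 11: y ≥ x ≥ 5. From constraints 4 and 6: w ≥ z ≥ 6. Hence y + w ≥ 11. But constraint 8 requires y + w = 9, and 9 < 11. Contradiction.

Unsatisfiable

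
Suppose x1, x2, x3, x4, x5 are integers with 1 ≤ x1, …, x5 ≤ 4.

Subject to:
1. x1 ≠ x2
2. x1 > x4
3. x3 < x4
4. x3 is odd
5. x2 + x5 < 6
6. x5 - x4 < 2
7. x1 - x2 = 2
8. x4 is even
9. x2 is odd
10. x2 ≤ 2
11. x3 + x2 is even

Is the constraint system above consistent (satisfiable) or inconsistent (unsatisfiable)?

Setting (x1, x2, x3, x4, x5) = (3, 1, 1, 2, 2) satisfies everything: constraint 5: x2 + x5 = 3; constraint 6: x5 - x4 = 0, and the others follow.

Satisfiable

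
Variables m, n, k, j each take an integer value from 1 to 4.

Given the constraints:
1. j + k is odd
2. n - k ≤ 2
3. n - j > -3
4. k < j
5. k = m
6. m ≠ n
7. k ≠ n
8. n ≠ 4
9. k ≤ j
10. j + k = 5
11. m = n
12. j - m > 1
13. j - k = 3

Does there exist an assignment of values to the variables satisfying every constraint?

Unsatisfiable

From constraints 5 and 11, k = m = n, so k = n. But constraint 7 says k ≠ n. Contradiction.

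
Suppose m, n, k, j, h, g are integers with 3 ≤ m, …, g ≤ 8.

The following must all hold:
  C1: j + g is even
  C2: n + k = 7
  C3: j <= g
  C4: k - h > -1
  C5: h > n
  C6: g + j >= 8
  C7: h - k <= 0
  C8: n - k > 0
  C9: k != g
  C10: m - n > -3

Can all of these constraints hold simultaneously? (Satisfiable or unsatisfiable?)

Unsatisfiable

Constraints 5, 7, and 8 give n < h, h ≤ k, k < n. Chaining: n < h ≤ k < n, which forces n < n — impossible.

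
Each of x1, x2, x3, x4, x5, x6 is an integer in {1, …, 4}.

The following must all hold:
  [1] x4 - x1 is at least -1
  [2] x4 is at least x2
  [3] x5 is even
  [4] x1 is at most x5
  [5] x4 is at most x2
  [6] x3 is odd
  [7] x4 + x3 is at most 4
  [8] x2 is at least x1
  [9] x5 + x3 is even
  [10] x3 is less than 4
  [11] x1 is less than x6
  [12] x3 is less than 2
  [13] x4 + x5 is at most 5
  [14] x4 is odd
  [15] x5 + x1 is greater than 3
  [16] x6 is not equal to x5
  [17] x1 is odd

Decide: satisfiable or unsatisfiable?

Unsatisfiable

Constraint 3 makes x5 even and constraint 6 makes x3 odd, so x5 + x3 must be odd. Constraint 9 says x5 + x3 is even — contradiction.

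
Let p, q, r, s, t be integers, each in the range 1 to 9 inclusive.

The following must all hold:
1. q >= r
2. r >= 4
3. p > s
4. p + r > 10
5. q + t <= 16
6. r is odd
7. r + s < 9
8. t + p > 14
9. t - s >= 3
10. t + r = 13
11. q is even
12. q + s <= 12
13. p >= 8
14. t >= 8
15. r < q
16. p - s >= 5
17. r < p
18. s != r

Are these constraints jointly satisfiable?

Satisfiable

Take p = 8, q = 8, r = 5, s = 2, t = 8. Then constraint 4: p + r = 13; constraint 5: q + t = 16, and every other listed constraint is also met.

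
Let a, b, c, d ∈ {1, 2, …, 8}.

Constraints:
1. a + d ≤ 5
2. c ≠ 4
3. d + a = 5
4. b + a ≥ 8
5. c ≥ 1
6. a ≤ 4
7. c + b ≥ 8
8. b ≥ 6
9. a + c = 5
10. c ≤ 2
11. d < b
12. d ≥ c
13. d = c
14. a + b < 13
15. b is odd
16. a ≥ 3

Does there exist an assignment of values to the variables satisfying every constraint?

Satisfiable

Take a = 3, b = 7, c = 2, d = 2. Then constraint 1: a + d = 5; constraint 3: d + a = 5, and every other listed constraint is also met.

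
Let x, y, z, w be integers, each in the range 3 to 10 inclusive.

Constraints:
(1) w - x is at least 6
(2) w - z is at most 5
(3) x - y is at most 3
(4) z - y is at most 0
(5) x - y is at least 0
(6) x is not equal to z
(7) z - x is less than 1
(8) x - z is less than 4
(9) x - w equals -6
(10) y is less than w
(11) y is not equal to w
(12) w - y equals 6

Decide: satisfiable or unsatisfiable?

Unsatisfiable

Constraints 1, 2, 4, and 5 give x − y ≥ 0, y − z ≥ 0, z − w ≥ -5, w − x ≥ 6.
Adding all 4 inequalities: the left sides telescope to 0, and the right sides sum to 0 + 0 + (-5) + 6 = 1. So 0 ≥ 1, which is false.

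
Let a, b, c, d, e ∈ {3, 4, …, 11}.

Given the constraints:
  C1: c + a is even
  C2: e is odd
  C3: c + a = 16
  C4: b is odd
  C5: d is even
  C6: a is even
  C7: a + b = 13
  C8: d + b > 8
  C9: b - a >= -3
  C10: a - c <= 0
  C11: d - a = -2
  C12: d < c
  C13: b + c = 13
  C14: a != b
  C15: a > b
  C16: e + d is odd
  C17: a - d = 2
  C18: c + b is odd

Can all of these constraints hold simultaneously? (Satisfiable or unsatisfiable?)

Try a = 8, b = 5, c = 8, d = 6, e = 7.
Check constraint 3: c + a = 16; constraint 7: a + b = 13. The remaining constraints are straightforward to verify.

Satisfiable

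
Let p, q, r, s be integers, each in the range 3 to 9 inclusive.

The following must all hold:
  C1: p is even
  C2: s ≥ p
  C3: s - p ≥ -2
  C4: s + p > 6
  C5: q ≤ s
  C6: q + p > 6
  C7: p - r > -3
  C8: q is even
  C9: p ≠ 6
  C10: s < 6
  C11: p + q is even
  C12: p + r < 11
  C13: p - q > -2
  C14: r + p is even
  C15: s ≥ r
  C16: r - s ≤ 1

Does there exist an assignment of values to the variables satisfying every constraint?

Satisfiable

The assignment p = 4, q = 4, r = 4, s = 4 works:
  constraint 3 holds since s - p = 0.
  constraint 4 holds since s + p = 8.
The rest check out directly.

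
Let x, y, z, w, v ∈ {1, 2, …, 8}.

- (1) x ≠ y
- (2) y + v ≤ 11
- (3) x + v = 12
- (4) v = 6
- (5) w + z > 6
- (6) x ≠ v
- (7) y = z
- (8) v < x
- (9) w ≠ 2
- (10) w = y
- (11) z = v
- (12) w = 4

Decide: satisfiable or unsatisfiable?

Unsatisfiable

Constraint 12 fixes w = 4 and constraint 4 fixes v = 6. Constraints 7, 10, and 11 give w = y = z = v, so w = v. But 4 ≠ 6 — contradiction.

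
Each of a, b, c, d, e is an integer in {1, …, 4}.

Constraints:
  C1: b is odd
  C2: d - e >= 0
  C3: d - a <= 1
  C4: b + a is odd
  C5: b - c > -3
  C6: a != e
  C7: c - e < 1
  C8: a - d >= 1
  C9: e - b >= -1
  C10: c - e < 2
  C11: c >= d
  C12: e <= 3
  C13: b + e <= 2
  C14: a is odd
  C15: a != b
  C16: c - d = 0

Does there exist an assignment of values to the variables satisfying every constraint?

Constraint 1 makes b odd and constraint 14 makes a odd, so b + a must be even. Constraint 4 says b + a is odd — contradiction.

Unsatisfiable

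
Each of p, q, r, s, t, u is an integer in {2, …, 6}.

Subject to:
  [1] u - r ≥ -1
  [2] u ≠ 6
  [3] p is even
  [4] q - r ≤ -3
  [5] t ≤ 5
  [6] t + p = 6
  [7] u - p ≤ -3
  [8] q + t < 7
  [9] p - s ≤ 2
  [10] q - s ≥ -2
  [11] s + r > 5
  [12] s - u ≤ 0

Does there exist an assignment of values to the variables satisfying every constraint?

Unsatisfiable

Constraints 1, 4, 7, 9, and 10 give r − q ≥ 3, q − s ≥ -2, s − p ≥ -2, p − u ≥ 3, u − r ≥ -1.
Adding all 5 inequalities: the left sides telescope to 0, and the right sides sum to 3 + (-2) + (-2) + 3 + (-1) = 1. So 0 ≥ 1, which is false.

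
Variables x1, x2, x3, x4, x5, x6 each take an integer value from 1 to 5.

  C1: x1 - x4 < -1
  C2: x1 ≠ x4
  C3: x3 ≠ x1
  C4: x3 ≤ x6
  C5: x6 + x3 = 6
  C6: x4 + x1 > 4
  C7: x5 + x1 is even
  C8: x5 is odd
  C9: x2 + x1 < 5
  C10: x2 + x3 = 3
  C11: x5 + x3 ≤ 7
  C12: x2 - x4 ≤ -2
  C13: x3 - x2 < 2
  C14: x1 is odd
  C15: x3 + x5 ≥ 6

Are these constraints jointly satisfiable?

Satisfiable

Setting (x1, x2, x3, x4, x5, x6) = (1, 1, 2, 4, 5, 4) satisfies everything: constraint 1: x1 - x4 = -3; constraint 5: x6 + x3 = 6, and the others follow.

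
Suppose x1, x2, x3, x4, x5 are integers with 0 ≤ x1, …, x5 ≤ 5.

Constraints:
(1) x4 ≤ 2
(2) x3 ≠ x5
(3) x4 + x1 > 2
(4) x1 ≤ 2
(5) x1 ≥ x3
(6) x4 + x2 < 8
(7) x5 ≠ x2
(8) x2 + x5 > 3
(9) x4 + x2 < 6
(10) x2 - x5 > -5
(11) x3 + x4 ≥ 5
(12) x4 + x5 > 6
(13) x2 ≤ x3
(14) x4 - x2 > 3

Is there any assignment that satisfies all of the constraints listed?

Unsatisfiable

From constraints 4 and 5: x3 ≤ x1 ≤ 2. From constraint 1: x4 ≤ 2. Hence x3 + x4 ≤ 4. But constraint 11 requires x3 + x4 ≥ 5, and 5 > 4. Contradiction.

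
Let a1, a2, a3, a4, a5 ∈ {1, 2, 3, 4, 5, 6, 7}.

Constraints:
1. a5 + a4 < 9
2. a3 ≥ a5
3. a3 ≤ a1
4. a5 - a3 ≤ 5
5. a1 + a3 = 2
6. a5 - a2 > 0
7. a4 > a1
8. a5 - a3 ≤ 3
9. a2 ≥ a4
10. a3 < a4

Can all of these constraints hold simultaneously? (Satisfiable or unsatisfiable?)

Unsatisfiable

Constraints 2, 6, 9, and 10 give a4 ≤ a2, a2 < a5, a5 ≤ a3, a3 < a4. Chaining: a4 ≤ a2 < a5 ≤ a3 < a4, which forces a4 < a4 — impossible.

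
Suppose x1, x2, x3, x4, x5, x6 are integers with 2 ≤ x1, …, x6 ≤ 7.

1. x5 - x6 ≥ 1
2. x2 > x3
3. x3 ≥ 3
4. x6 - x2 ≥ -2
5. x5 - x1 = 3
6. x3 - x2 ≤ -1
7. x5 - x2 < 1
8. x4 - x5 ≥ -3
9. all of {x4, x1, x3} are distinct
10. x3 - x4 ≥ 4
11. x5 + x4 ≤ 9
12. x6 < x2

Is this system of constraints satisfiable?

Constraints 1, 4, 6, 8, and 10 give x4 − x5 ≥ -3, x5 − x6 ≥ 1, x6 − x2 ≥ -2, x2 − x3 ≥ 1, x3 − x4 ≥ 4.
Adding all 5 inequalities: the left sides telescope to 0, and the right sides sum to (-3) + 1 + (-2) + 1 + 4 = 1. So 0 ≥ 1, which is false.

Unsatisfiable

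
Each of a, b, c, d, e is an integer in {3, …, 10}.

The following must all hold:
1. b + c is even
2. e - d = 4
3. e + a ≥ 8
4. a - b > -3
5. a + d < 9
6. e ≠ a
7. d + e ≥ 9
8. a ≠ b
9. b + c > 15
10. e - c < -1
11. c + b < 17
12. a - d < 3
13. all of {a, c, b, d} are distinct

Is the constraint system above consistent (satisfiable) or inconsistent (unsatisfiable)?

The assignment a = 4, b = 6, c = 10, d = 3, e = 7 works:
  constraint 2 holds since e - d = 4.
  constraint 3 holds since e + a = 11.
  constraint 4 holds since a - b = -2.
The rest check out directly.

Satisfiable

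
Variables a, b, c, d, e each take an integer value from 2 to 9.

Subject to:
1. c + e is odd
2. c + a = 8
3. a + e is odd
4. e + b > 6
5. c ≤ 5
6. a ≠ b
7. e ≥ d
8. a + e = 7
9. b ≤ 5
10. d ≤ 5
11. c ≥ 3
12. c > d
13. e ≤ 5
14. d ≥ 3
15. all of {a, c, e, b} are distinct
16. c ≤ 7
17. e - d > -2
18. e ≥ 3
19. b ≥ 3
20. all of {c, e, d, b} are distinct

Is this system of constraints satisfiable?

Constraints 5, 9, 10, 11, 13, 14, 18, and 19 confine each of c, e, d, b to the 3 values {3, …, 5}.
Constraint 20 requires all 4 of them to be distinct, but only 3 values are available — impossible by the pigeonhole principle.

Unsatisfiable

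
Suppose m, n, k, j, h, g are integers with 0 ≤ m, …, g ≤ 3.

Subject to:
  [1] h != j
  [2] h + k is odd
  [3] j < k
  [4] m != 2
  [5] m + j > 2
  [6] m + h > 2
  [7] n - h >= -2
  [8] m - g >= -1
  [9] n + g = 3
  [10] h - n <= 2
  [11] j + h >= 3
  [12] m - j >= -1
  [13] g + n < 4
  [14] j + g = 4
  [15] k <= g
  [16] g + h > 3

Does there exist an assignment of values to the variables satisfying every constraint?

Satisfiable

Setting (m, n, k, j, h, g) = (3, 0, 3, 1, 2, 3) satisfies everything: constraint 5: m + j = 4; constraint 6: m + h = 5, and the others follow.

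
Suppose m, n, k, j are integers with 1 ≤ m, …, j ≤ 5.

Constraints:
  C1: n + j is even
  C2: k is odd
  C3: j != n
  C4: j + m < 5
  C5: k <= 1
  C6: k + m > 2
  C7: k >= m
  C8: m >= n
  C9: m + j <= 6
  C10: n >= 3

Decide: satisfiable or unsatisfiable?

From constraints 8 and 10: m ≥ n and n ≥ 3, so m ≥ 3. From constraints 5 and 7: m ≤ k and k ≤ 1, so m ≤ 1. But 1 < 3, so no value of m works.

Unsatisfiable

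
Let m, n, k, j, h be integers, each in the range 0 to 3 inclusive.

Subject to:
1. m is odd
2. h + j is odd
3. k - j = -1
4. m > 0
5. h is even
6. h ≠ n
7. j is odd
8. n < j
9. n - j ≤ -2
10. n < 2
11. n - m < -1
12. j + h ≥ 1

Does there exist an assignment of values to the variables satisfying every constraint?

Satisfiable

The assignment m = 3, n = 1, k = 2, j = 3, h = 0 works:
  constraint 3 holds since k - j = -1.
  constraint 9 holds since n - j = -2.
  constraint 11 holds since n - m = -2.
The rest check out directly.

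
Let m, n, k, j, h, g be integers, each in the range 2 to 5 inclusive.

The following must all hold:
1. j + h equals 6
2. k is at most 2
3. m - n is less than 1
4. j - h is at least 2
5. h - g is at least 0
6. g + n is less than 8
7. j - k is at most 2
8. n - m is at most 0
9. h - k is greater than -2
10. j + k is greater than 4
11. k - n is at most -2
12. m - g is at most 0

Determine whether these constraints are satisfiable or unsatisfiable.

Constraints 4, 5, 7, 8, 11, and 12 give k − j ≥ -2, j − h ≥ 2, h − g ≥ 0, g − m ≥ 0, m − n ≥ 0, n − k ≥ 2.
Adding all 6 inequalities: the left sides telescope to 0, and the right sides sum to (-2) + 2 + 0 + 0 + 0 + 2 = 2. So 0 ≥ 2, which is false.

Unsatisfiable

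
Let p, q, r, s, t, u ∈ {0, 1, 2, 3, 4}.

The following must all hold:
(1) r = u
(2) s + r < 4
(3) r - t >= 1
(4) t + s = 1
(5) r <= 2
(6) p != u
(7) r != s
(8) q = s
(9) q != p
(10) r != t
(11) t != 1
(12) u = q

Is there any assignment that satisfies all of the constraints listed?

Unsatisfiable

From constraints 1, 8, and 12, r = u = q = s, so r = s. But constraint 7 says r ≠ s. Contradiction.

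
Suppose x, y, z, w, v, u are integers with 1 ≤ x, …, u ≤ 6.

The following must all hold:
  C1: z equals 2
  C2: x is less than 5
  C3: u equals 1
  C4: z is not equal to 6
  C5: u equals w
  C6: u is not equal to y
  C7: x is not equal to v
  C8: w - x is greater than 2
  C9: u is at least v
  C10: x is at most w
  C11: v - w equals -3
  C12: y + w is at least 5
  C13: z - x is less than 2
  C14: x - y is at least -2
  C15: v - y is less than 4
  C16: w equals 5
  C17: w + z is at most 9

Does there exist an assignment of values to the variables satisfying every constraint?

Unsatisfiable

Constraint 3 fixes u = 1 and constraint 16 fixes w = 5, but constraint 5 requires u = w. Since 1 ≠ 5, contradiction.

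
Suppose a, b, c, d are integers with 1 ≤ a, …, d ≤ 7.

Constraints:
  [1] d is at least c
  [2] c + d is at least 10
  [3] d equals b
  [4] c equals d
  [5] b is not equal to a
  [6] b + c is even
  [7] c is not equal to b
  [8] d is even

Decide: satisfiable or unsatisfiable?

Unsatisfiable

From constraints 3 and 4, c = d = b, so c = b. But constraint 7 says c ≠ b. Contradiction.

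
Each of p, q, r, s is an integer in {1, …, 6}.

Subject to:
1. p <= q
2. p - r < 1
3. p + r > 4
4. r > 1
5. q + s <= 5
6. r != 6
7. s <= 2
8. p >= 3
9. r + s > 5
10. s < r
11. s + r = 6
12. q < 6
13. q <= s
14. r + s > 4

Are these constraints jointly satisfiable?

Unsatisfiable

From constraints 1 and 8: q ≥ p and p ≥ 3, so q ≥ 3. From constraints 7 and 13: q ≤ s and s ≤ 2, so q ≤ 2. But 2 < 3, so no value of q works.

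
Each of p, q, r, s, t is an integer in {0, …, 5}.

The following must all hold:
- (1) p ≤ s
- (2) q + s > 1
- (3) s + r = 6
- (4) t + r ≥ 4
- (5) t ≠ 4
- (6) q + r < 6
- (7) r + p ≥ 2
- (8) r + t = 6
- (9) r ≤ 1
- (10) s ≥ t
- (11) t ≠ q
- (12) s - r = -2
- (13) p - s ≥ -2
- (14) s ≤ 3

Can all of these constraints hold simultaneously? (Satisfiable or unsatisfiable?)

From constraint 9: r ≤ 1. From constraints 10 and 14: t ≤ s ≤ 3. Hence r + t ≤ 4. But constraint 8 requires r + t = 6, and 6 > 4. Contradiction.

Unsatisfiable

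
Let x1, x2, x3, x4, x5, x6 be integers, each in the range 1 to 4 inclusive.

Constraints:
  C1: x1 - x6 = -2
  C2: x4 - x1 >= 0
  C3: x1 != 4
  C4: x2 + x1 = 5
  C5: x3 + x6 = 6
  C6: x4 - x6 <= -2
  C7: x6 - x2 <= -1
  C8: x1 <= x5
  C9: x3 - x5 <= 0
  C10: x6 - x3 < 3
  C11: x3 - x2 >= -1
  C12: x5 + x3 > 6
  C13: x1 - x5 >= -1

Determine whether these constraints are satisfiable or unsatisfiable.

Constraints 2, 6, 7, 9, 11, and 13 give x1 − x5 ≥ -1, x5 − x3 ≥ 0, x3 − x2 ≥ -1, x2 − x6 ≥ 1, x6 − x4 ≥ 2, x4 − x1 ≥ 0.
Adding all 6 inequalities: the left sides telescope to 0, and the right sides sum to (-1) + 0 + (-1) + 1 + 2 + 0 = 1. So 0 ≥ 1, which is false.

Unsatisfiable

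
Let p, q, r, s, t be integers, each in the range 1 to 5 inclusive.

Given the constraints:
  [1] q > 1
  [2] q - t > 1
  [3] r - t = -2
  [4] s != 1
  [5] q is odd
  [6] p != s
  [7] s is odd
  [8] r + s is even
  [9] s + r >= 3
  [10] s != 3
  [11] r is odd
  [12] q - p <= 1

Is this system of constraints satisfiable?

Satisfiable

The assignment p = 4, q = 5, r = 1, s = 5, t = 3 works:
  constraint 2 holds since q - t = 2.
  constraint 3 holds since r - t = -2.
  constraint 9 holds since s + r = 6.
The rest check out directly.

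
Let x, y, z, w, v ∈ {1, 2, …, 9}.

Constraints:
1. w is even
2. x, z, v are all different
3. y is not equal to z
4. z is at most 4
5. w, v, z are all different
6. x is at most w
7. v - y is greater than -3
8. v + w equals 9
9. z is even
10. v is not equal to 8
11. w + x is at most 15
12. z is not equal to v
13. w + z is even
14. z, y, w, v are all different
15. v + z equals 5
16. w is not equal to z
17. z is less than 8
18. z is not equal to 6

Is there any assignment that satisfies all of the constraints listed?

Satisfiable

The assignment x = 6, y = 5, z = 2, w = 6, v = 3 works:
  constraint 7 holds since v - y = -2.
  constraint 8 holds since v + w = 9.
  constraint 11 holds since w + x = 12.
The rest check out directly.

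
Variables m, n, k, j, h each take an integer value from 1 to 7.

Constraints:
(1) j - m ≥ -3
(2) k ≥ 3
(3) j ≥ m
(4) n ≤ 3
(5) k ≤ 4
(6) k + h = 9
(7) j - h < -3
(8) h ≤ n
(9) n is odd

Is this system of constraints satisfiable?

Unsatisfiable

From constraint 5: k ≤ 4. From constraints 4 and 8: h ≤ n ≤ 3. Hence k + h ≤ 7. But constraint 6 requires k + h = 9, and 9 > 7. Contradiction.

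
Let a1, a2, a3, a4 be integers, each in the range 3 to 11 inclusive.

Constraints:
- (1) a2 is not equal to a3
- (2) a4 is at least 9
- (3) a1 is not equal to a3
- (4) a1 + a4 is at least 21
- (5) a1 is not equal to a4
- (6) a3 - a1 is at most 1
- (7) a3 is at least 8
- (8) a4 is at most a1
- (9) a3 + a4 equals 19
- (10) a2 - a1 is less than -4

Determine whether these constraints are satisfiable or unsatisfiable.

Try a1 = 11, a2 = 4, a3 = 9, a4 = 10.
Check constraint 4: a1 + a4 = 21; constraint 6: a3 - a1 = -2. The remaining constraints are straightforward to verify.

Satisfiable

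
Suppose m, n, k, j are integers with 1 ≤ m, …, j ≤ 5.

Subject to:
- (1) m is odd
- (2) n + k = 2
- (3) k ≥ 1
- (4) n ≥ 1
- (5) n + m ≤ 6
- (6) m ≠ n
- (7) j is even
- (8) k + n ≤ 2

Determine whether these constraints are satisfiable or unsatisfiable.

The assignment m = 3, n = 1, k = 1, j = 4 works:
  constraint 2 holds since n + k = 2.
  constraint 5 holds since n + m = 4.
The rest check out directly.

Satisfiable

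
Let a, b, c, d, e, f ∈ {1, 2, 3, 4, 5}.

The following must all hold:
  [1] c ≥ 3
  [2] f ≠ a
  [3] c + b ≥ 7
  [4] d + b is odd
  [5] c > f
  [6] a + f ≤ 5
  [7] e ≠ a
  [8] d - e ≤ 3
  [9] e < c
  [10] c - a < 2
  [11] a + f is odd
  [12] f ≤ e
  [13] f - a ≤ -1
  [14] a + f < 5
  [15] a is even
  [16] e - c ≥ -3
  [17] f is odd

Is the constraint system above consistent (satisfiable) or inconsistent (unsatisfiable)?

Satisfiable

Try a = 2, b = 4, c = 3, d = 1, e = 1, f = 1.
Check constraint 3: c + b = 7; constraint 6: a + f = 3. The remaining constraints are straightforward to verify.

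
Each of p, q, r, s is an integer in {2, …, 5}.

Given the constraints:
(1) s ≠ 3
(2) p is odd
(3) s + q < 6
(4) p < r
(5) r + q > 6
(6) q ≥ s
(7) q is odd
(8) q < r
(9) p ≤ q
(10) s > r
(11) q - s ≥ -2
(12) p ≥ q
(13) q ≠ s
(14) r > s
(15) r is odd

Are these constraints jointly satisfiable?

Constraints 4, 6, 10, and 12 give q ≤ p, p < r, r < s, s ≤ q. Chaining: q ≤ p < r < s ≤ q, which forces q < q — impossible.

Unsatisfiable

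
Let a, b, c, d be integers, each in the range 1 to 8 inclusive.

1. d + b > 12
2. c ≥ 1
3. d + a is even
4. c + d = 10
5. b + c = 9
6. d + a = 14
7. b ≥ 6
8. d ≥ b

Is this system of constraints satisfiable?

Satisfiable

The assignment a = 6, b = 7, c = 2, d = 8 works:
  constraint 1 holds since d + b = 15.
  constraint 4 holds since c + d = 10.
The rest check out directly.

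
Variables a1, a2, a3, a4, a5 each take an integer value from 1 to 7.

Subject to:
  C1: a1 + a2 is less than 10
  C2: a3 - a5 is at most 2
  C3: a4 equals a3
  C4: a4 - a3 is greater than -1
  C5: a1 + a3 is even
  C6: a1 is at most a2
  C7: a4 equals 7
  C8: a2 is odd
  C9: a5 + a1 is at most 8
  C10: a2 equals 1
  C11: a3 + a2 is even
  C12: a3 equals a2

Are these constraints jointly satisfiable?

Unsatisfiable

Constraint 7 fixes a4 = 7 and constraint 10 fixes a2 = 1. Constraints 3 and 12 give a4 = a3 = a2, so a4 = a2. But 7 ≠ 1 — contradiction.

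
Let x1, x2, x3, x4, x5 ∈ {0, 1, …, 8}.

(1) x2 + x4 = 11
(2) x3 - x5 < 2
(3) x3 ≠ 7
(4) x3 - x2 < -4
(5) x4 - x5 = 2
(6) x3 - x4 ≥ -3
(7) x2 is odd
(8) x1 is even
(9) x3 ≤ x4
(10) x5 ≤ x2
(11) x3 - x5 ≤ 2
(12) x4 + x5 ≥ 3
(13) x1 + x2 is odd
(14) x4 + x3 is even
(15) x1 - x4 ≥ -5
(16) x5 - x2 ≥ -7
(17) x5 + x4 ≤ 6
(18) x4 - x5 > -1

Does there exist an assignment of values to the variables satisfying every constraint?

Take x1 = 0, x2 = 7, x3 = 2, x4 = 4, x5 = 2. Then constraint 1: x2 + x4 = 11; constraint 2: x3 - x5 = 0; constraint 4: x3 - x2 = -5, and every other listed constraint is also met.

Satisfiable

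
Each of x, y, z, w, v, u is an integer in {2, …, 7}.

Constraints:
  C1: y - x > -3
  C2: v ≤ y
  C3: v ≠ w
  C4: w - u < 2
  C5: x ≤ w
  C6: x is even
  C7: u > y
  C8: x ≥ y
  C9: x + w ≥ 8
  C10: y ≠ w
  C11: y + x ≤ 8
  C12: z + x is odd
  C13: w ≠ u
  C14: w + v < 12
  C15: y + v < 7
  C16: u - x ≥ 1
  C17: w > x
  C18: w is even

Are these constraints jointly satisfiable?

Setting (x, y, z, w, v, u) = (4, 3, 5, 6, 3, 5) satisfies everything: constraint 1: y - x = -1; constraint 4: w - u = 1; constraint 9: x + w = 10, and the others follow.

Satisfiable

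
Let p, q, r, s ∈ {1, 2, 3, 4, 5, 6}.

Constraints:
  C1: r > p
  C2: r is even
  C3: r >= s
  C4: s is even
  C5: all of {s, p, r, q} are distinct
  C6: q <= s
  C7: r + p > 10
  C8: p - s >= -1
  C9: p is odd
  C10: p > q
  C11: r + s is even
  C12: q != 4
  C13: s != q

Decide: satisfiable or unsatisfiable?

One satisfying assignment is p = 5, q = 3, r = 6, s = 4.
For the less obvious constraints — constraint 5: values 4, 5, 6, 3 are distinct; constraint 7: r + p = 11; constraint 8: p - s = 1 — and the others hold by inspection.

Satisfiable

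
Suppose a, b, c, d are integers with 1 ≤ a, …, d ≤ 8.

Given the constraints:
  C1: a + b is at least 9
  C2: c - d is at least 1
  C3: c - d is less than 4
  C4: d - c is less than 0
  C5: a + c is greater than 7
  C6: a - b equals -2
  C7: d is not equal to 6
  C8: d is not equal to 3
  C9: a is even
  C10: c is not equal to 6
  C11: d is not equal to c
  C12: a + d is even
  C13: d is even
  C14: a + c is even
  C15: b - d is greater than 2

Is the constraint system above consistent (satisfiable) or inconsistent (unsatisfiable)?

Satisfiable

Take a = 4, b = 6, c = 4, d = 2. Then constraint 1: a + b = 10; constraint 2: c - d = 2; constraint 3: c - d = 2, and every other listed constraint is also met.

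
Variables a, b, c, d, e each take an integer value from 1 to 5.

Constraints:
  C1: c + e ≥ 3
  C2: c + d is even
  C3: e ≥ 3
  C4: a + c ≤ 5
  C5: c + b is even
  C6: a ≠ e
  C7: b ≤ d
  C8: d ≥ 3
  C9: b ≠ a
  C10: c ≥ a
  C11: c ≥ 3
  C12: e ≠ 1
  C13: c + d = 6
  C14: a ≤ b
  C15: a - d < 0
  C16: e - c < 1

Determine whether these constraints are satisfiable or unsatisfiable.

Satisfiable

Try a = 1, b = 3, c = 3, d = 3, e = 3.
Check constraint 1: c + e = 6; constraint 4: a + c = 4; constraint 13: c + d = 6. The remaining constraints are straightforward to verify.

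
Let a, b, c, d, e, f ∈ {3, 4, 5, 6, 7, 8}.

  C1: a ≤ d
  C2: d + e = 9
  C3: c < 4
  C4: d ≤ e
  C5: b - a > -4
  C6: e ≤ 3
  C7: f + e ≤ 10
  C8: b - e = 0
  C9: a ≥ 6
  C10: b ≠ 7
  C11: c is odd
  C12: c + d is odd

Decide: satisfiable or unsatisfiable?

From constraints 1 and 9: d ≥ a and a ≥ 6, so d ≥ 6. From constraints 4 and 6: d ≤ e and e ≤ 3, so d ≤ 3. But 3 < 6, so no value of d works.

Unsatisfiable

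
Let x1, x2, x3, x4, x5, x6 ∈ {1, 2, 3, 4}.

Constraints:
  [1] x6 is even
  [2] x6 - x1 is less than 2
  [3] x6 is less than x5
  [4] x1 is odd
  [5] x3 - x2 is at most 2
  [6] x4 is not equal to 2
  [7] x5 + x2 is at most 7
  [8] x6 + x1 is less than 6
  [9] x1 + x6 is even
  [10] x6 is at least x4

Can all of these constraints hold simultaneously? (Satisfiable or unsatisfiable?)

Unsatisfiable

Constraint 4 makes x1 odd and constraint 1 makes x6 even, so x1 + x6 must be odd. Constraint 9 says x1 + x6 is even — contradiction.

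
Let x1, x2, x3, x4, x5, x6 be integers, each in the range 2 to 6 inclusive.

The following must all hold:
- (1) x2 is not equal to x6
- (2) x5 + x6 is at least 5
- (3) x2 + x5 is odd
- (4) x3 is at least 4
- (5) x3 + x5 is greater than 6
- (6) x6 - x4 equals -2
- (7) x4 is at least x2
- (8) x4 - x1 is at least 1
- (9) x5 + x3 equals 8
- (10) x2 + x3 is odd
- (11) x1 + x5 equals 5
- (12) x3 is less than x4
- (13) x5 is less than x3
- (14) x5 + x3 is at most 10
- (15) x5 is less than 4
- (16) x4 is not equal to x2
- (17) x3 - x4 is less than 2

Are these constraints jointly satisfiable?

Satisfiable

Try x1 = 2, x2 = 2, x3 = 5, x4 = 6, x5 = 3, x6 = 4.
Check constraint 2: x5 + x6 = 7; constraint 5: x3 + x5 = 8; constraint 6: x6 - x4 = -2. The remaining constraints are straightforward to verify.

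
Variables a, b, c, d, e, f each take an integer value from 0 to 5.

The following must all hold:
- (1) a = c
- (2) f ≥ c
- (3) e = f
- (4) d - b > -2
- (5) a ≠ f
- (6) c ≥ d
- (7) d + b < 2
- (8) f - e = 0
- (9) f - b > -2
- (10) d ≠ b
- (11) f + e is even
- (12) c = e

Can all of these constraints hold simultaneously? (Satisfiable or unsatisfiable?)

Unsatisfiable

From constraints 1, 3, and 12, a = c = e = f, so a = f. But constraint 5 says a ≠ f. Contradiction.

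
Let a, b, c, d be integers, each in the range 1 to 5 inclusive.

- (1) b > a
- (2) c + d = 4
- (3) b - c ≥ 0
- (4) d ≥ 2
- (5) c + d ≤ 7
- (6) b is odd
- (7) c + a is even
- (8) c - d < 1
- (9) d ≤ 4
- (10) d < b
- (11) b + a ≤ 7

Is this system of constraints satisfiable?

One satisfying assignment is a = 2, b = 3, c = 2, d = 2.
For the less obvious constraints — constraint 2: c + d = 4; constraint 3: b - c = 1; constraint 5: c + d = 4 — and the others hold by inspection.

Satisfiable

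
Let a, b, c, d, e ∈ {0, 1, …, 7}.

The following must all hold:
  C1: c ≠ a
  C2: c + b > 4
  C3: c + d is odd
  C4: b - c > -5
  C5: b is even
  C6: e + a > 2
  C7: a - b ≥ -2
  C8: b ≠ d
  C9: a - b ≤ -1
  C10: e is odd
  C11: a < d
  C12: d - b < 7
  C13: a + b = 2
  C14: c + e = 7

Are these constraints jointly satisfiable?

Setting (a, b, c, d, e) = (0, 2, 4, 7, 3) satisfies everything: constraint 2: c + b = 6; constraint 4: b - c = -2; constraint 6: e + a = 3, and the others follow.

Satisfiable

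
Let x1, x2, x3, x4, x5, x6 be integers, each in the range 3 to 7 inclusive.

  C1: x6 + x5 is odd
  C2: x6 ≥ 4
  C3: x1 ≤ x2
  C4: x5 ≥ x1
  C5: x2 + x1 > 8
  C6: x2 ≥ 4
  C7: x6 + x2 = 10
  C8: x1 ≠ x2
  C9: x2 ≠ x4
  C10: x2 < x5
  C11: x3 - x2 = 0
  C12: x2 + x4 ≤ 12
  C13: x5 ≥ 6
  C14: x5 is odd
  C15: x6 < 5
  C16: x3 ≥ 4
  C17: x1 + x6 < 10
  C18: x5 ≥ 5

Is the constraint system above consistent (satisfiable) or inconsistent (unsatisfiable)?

Try x1 = 4, x2 = 6, x3 = 6, x4 = 3, x5 = 7, x6 = 4.
Check constraint 5: x2 + x1 = 10; constraint 7: x6 + x2 = 10. The remaining constraints are straightforward to verify.

Satisfiable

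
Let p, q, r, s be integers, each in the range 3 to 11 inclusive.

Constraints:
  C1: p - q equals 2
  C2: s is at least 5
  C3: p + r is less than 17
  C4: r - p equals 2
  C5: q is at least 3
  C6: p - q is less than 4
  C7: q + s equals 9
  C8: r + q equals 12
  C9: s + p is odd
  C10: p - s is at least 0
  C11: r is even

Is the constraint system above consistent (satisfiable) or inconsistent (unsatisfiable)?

Take p = 6, q = 4, r = 8, s = 5. Then constraint 1: p - q = 2; constraint 3: p + r = 14, and every other listed constraint is also met.

Satisfiable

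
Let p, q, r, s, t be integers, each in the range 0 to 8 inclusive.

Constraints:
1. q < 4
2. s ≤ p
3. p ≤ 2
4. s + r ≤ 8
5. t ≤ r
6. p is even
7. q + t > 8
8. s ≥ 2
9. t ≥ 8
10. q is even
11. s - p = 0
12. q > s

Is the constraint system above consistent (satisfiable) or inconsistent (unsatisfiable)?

Unsatisfiable

From constraint 8: s ≥ 2. From constraints 5 and 9: r ≥ t ≥ 8. Hence s + r ≥ 10. But constraint 4 requires s + r ≤ 8, and 8 < 10. Contradiction.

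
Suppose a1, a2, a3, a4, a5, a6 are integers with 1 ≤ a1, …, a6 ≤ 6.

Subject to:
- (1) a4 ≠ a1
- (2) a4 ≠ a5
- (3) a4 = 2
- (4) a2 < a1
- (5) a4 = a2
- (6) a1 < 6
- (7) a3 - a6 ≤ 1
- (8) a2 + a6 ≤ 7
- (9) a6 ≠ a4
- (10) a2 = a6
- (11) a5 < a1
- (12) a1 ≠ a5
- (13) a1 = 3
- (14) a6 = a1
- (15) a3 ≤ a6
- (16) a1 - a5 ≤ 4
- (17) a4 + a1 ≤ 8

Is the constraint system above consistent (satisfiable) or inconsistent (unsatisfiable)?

Unsatisfiable

Constraint 3 fixes a4 = 2 and constraint 13 fixes a1 = 3. Constraints 5, 10, and 14 give a4 = a2 = a6 = a1, so a4 = a1. But 2 ≠ 3 — contradiction.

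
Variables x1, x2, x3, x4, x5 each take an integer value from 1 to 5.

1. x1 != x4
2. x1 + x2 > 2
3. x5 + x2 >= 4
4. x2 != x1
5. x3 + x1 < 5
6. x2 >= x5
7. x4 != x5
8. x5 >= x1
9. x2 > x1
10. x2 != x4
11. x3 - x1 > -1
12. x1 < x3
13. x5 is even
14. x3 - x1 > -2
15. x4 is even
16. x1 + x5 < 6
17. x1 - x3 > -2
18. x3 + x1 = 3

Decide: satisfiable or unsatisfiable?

Take x1 = 1, x2 = 3, x3 = 2, x4 = 4, x5 = 2. Then constraint 2: x1 + x2 = 4; constraint 3: x5 + x2 = 5; constraint 5: x3 + x1 = 3, and every other listed constraint is also met.

Satisfiable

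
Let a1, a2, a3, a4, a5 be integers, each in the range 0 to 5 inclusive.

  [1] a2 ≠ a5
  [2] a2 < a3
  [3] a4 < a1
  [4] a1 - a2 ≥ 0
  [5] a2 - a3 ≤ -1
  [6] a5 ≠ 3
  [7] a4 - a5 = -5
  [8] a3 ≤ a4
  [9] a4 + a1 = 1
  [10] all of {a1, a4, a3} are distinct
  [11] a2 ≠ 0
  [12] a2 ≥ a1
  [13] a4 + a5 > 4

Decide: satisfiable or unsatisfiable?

Constraints 3, 5, 8, and 12 give a2 < a3, a3 ≤ a4, a4 < a1, a1 ≤ a2. Chaining: a2 < a3 ≤ a4 < a1 ≤ a2, which forces a2 < a2 — impossible.

Unsatisfiable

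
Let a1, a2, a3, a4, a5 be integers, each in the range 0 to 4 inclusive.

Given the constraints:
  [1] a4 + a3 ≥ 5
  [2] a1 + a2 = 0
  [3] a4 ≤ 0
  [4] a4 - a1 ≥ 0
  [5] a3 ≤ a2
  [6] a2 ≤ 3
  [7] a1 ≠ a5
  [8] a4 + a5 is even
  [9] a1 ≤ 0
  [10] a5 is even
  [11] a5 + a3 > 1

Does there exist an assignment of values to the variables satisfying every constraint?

Unsatisfiable

From constraint 3: a4 ≤ 0. From constraints 5 and 6: a3 ≤ a2 ≤ 3. Hence a4 + a3 ≤ 3. But constraint 1 requires a4 + a3 ≥ 5, and 5 > 3. Contradiction.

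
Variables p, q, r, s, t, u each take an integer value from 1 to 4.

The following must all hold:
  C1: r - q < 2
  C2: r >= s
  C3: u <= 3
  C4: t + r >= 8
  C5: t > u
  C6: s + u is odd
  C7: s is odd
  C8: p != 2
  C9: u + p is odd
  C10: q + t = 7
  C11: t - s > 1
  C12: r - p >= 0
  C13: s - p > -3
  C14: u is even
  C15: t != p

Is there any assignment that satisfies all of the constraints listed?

Try p = 1, q = 3, r = 4, s = 1, t = 4, u = 2.
Check constraint 1: r - q = 1; constraint 4: t + r = 8; constraint 10: q + t = 7. The remaining constraints are straightforward to verify.

Satisfiable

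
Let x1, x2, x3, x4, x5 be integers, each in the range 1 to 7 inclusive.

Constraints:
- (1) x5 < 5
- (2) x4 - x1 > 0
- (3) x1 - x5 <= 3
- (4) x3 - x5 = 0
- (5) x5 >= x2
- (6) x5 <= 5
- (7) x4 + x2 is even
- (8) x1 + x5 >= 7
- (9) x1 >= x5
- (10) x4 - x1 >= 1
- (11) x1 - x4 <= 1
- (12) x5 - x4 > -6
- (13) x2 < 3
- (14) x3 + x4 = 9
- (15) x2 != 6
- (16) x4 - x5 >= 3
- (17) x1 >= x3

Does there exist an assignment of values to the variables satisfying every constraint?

Take x1 = 5, x2 = 2, x3 = 3, x4 = 6, x5 = 3. Then constraint 2: x4 - x1 = 1; constraint 3: x1 - x5 = 2, and every other listed constraint is also met.

Satisfiable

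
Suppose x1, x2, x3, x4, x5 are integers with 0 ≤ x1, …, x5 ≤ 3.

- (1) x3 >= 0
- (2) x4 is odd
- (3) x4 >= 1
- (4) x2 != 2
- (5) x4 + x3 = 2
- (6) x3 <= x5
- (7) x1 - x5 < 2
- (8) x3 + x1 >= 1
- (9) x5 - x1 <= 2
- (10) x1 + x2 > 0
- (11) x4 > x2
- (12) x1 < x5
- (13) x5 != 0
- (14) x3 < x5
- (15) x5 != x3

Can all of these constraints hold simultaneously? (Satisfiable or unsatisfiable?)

Satisfiable

Setting (x1, x2, x3, x4, x5) = (2, 0, 1, 1, 3) satisfies everything: constraint 5: x4 + x3 = 2; constraint 7: x1 - x5 = -1, and the others follow.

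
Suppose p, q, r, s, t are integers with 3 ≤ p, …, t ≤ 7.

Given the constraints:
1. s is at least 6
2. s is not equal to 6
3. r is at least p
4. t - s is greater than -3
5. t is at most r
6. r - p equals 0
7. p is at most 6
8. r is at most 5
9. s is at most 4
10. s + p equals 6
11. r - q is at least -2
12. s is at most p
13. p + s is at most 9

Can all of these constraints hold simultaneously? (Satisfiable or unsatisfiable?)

Unsatisfiable

From constraints 1 and 12: p ≥ s and s ≥ 6, so p ≥ 6. From constraints 3 and 8: p ≤ r and r ≤ 5, so p ≤ 5. But 5 < 6, so no value of p works.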